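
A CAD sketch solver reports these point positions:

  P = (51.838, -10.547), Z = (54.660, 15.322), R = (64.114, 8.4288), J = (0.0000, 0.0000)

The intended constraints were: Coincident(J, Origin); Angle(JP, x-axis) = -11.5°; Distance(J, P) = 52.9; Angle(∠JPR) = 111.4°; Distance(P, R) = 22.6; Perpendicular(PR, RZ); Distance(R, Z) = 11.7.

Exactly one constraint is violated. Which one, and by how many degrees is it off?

Perpendicular(PR, RZ) — off by 3.20°.

J = (0.00, 0.00) ✓; JP at -11.50° ✓; |JP| = 52.90 ✓; ∠JPR = 111.4° ✓; |PR| = 22.60 ✓; ∠(PR, RZ) = 86.80° ✗; |RZ| = 11.70 ✓.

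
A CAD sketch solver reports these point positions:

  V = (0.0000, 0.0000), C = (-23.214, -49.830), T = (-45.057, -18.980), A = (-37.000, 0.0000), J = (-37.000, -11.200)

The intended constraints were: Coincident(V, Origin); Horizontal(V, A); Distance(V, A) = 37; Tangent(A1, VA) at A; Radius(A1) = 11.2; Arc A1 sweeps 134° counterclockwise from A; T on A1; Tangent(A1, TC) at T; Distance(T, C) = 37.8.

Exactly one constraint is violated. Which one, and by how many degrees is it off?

Tangent(A1, TC) at T — off by 8.70°.

V = (0.00, 0.00) ✓; V.y = 0.00, A.y = 0.00 ✓; |VA| = 37.00 ✓; ∠(JA, AV) = 90.00° ✓; |JA| = 11.20 ✓; bearing(J→T) − bearing(J→A) = 134.0° ✓; |JT| = 11.20 ✓; ∠(JT, TC) = 98.70° ✗; |TC| = 37.80 ✓.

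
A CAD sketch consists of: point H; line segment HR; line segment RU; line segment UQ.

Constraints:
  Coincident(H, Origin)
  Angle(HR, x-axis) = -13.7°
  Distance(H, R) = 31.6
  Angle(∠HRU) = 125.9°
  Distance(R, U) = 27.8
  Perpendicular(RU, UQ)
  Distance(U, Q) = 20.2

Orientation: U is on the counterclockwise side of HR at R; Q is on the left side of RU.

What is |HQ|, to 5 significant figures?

46.643

H is at the origin; HR runs at -13.7° with length 31.6, so R = 31.6·(cos -13.7°, sin -13.7°) = (30.701, -7.4841). ∠HRU = 125.9°, so RU runs at -13.7° + (180° − 125.9°) = 40.400° from the x-axis; with |RU| = 27.8, U = R + 27.8·(cos 40.400°, sin 40.400°) = (51.872, 10.534). RU ⟂ UQ; with |UQ| = 20.2 on the left of RU, Q = U + 20.2·(-0.64812, 0.76154) = (38.780, 25.917). Then |HQ| = |Q − H| = 46.643.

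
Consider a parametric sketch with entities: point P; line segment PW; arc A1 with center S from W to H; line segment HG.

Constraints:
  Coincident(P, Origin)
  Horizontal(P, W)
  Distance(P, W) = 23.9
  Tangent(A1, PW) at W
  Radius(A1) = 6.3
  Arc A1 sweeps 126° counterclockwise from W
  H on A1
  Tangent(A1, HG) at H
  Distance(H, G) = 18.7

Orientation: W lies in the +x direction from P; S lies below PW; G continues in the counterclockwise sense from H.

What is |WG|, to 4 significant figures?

25.81

P is at the origin; PW is horizontal with |PW| = 23.9 and W on the +x side, so W = (23.90, 0.000). A1 meets PW tangentially, so SW is at right angles to PW, so S = W + (0, -6.3) = (23.90, -6.300). On A1, W sits at bearing 90° from S; a 126° counterclockwise sweep puts H at bearing 216°, so H = S + 6.3·(cos 216°, sin 216°) = (18.80, -10.00). A1 meets HG tangentially, so SH is at right angles to HG, so HG runs along (−sin 216°, cos 216°); with |HG| = 18.7, G = (29.79, -25.13). Then |WG| = |G − W| = 25.81.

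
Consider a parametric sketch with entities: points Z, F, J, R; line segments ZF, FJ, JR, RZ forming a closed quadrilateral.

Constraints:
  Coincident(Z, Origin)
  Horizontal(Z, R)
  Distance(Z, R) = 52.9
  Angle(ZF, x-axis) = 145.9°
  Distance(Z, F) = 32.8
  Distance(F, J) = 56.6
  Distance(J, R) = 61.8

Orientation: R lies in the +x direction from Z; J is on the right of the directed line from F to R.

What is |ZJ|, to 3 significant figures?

31.4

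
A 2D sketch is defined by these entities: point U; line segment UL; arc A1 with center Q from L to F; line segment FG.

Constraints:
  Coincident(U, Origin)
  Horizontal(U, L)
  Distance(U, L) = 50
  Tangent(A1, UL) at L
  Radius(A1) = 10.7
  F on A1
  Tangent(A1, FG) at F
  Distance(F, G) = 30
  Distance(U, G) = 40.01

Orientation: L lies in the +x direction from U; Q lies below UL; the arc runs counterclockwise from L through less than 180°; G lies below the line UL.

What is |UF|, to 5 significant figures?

41.154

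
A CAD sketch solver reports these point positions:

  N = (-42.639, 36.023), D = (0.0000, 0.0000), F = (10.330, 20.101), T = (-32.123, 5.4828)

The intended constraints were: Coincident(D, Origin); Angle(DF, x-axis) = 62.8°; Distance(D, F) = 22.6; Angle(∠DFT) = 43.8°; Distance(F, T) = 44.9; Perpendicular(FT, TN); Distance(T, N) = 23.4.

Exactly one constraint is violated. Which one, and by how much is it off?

Distance(T, N) = 23.4 — off by 8.90.

D = (0.00, 0.00) ✓; DF at 62.80° ✓; |DF| = 22.60 ✓; ∠DFT = 43.80° ✓; |FT| = 44.90 ✓; ∠(FT, TN) = 90.00° ✓; |TN| = 32.30 ✗.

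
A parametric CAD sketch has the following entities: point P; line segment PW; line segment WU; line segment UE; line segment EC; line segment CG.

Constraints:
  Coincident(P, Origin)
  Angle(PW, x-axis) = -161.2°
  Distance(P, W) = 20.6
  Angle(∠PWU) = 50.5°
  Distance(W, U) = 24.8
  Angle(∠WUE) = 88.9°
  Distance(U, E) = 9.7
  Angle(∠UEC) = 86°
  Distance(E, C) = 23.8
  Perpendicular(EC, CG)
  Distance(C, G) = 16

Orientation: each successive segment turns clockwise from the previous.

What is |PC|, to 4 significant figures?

14.76

P is at the origin; PW runs at -161.2° with length 20.6, so W = (-19.50, -6.639). ∠PWU = 50.5° gives WU at 69.30° from the x-axis; with |WU| = 24.8, U = (-10.73, 16.56). ∠WUE = 88.9° gives UE at -21.80° from the x-axis; with |UE| = 9.7, E = (-1.728, 12.96). ∠UEC = 86.0° gives EC at -115.8° from the x-axis; with |EC| = 23.8, C = (-12.09, -8.470). Then |PC| = |C − P| = 14.76.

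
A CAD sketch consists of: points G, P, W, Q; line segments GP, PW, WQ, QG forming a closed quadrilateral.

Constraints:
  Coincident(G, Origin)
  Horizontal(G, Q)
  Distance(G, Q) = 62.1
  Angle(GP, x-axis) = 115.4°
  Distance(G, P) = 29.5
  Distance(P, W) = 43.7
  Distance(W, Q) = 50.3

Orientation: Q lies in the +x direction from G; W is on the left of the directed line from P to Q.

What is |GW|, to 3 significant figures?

48.3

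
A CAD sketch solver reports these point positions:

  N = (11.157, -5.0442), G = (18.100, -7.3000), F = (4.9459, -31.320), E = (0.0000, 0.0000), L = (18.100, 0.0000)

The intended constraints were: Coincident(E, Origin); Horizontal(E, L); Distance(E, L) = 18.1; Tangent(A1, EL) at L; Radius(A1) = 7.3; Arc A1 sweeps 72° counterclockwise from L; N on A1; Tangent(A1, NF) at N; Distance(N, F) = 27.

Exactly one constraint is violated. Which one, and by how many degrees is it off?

Tangent(A1, NF) at N — off by 4.70°.

E = (0.00, 0.00) ✓; E.y = 0.00, L.y = 0.00 ✓; |EL| = 18.10 ✓; ∠(GL, LE) = 90.00° ✓; |GL| = 7.300 ✓; bearing(G→N) − bearing(G→L) = 72.00° ✓; |GN| = 7.300 ✓; ∠(GN, NF) = 85.30° ✗; |NF| = 27.00 ✓.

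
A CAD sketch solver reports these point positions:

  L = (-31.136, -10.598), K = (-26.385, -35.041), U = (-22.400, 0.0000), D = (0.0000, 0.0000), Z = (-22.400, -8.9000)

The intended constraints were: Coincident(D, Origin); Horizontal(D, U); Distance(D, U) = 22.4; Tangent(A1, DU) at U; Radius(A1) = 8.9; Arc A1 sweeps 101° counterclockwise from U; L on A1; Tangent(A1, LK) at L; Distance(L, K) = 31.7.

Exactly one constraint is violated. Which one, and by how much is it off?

Distance(L, K) = 31.7 — off by 6.80.

D = (0.00, 0.00) ✓; D.y = 0.00, U.y = 0.00 ✓; |DU| = 22.40 ✓; ∠(ZU, UD) = 90.00° ✓; |ZU| = 8.900 ✓; bearing(Z→L) − bearing(Z→U) = 101.0° ✓; |ZL| = 8.899 ✓; ∠(ZL, LK) = 90.00° ✓; |LK| = 24.90 ✗.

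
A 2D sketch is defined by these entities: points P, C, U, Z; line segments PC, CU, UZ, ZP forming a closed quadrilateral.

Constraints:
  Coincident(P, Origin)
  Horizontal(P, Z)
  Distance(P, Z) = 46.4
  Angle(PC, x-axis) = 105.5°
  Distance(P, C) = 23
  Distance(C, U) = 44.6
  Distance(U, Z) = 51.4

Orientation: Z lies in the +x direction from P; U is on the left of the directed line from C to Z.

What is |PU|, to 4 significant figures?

57.01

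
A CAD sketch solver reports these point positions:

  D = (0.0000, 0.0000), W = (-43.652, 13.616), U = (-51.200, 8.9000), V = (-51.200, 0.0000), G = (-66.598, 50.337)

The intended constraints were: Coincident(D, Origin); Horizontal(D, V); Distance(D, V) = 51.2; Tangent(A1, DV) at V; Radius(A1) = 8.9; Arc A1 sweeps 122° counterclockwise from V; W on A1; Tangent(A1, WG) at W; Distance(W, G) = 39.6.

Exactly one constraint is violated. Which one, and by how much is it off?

Distance(W, G) = 39.6 — off by 3.70.

D = (0.00, 0.00) ✓; D.y = 0.00, V.y = 0.00 ✓; |DV| = 51.20 ✓; ∠(UV, VD) = 90.00° ✓; |UV| = 8.900 ✓; bearing(U→W) − bearing(U→V) = 122.0° ✓; |UW| = 8.900 ✓; ∠(UW, WG) = 90.00° ✓; |WG| = 43.30 ✗.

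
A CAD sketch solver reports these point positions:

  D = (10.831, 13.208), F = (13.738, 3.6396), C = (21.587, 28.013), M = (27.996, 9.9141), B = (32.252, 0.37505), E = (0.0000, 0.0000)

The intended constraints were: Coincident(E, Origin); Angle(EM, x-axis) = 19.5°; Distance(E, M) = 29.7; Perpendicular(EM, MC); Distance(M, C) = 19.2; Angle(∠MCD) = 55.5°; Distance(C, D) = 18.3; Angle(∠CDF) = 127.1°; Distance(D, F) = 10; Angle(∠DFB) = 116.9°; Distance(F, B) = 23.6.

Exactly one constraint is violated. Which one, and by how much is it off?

Distance(F, B) = 23.6 — off by 4.80.

E = (0.00, 0.00) ✓; EM at 19.50° ✓; |EM| = 29.70 ✓; ∠(EM, MC) = 90.00° ✓; |MC| = 19.20 ✓; ∠MCD = 55.50° ✓; |CD| = 18.30 ✓; ∠CDF = 127.1° ✓; |DF| = 10.00 ✓; ∠DFB = 116.9° ✓; |FB| = 18.80 ✗.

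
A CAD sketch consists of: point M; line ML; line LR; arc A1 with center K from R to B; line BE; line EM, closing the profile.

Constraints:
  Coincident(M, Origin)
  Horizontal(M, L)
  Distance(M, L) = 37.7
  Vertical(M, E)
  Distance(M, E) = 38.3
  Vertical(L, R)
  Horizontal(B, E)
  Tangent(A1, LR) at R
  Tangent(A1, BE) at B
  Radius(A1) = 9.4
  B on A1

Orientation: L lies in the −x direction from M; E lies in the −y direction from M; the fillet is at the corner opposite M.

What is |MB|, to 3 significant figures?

47.6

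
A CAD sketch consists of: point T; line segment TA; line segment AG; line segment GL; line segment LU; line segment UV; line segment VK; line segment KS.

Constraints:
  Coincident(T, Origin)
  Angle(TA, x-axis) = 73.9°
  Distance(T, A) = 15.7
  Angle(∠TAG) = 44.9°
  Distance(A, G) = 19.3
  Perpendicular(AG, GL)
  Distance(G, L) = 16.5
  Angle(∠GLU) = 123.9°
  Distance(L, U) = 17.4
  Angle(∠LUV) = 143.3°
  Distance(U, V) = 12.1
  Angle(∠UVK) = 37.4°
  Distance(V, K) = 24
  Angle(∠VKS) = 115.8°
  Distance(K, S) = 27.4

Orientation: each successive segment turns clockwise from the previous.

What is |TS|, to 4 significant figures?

29.07

T is at the origin; TA runs at 73.9° with length 15.7, so A = (4.354, 15.08). ∠TAG = 44.9° gives AG at -61.20° from the x-axis; with |AG| = 19.3, G = (13.65, -1.828). The perpendicularity gives GL at right angles to AG, so GL runs at -151.2°; with |GL| = 16.5, L = (-0.8074, -9.777). ∠GLU = 123.9° gives LU at 152.7° from the x-axis; with |LU| = 17.4, U = (-16.27, -1.797). ∠LUV = 143.3° gives UV at 116.0° from the x-axis; with |UV| = 12.1, V = (-21.57, 9.078). ∠UVK = 37.4° gives VK at -26.60° from the x-axis; with |VK| = 24.0, K = (-0.1139, -1.668). ∠VKS = 115.8° gives KS at -90.80° from the x-axis; with |KS| = 27.4, S = (-0.4965, -29.07). Then |TS| = |S − T| = 29.07.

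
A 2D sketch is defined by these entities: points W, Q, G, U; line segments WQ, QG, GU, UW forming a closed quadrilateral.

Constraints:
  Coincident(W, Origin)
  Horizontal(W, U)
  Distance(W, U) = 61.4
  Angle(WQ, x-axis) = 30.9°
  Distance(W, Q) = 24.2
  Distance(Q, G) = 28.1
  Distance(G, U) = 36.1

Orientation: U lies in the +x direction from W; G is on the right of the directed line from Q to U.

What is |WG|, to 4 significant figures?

31.93

W is at the origin; W and U share the same y with |WU| = 61.4 and U in +x, so U = (61.4, 0). WQ runs at 30.9° with |WQ| = 24.2, so Q = (20.77, 12.43). G is determined by |QG| = 28.1 and |GU| = 36.1 together: it lies at the intersection of circle(Q, 28.1) and circle(U, 36.1). With |QU| = 42.49, the foot of the radical line on QU is 15.20 from Q and the perpendicular offset is √(28.1² − 15.20²) = 23.63. Taking the right-of-QU solution: G = (28.39, -14.62).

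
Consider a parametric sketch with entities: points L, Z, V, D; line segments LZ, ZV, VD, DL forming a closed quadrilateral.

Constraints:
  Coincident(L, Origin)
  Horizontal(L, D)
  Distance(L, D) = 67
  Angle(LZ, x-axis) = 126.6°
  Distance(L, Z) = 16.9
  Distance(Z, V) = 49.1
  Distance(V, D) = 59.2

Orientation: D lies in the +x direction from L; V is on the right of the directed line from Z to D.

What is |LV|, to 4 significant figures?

32.33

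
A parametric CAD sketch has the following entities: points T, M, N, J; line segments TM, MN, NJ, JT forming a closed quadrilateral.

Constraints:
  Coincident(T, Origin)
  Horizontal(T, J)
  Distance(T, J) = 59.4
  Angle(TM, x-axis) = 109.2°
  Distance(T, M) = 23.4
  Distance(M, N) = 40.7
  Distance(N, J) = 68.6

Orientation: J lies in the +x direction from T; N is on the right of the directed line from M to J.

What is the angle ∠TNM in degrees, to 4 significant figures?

21.14°

T is at the origin; TJ is horizontal with |TJ| = 59.4 and J in +x, so J = (59.4, 0). TM runs at 109.2° with |TM| = 23.4, so M = (-7.695, 22.10). N is determined by |MN| = 40.7 and |NJ| = 68.6 together: it lies at the intersection of circle(M, 40.7) and circle(J, 68.6). With |MJ| = 70.64, the foot of the radical line on MJ is 13.74 from M and the perpendicular offset is √(40.7² − 13.74²) = 38.31. Taking the right-of-MJ solution: N = (-6.634, -18.59).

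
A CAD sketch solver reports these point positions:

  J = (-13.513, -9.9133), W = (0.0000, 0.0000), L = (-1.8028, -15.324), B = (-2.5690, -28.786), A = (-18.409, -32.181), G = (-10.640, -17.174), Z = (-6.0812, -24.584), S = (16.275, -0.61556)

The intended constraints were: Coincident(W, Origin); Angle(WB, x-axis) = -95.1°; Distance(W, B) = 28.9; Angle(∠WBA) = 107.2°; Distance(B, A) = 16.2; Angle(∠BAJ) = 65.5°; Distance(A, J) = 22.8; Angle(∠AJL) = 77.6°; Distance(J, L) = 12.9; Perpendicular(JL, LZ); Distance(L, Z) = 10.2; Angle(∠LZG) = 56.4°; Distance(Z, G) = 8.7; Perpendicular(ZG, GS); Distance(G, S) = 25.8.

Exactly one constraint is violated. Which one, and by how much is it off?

Distance(G, S) = 25.8 — off by 5.80.

W = (0.00, 0.00) ✓; WB at -95.10° ✓; |WB| = 28.90 ✓; ∠WBA = 107.2° ✓; |BA| = 16.20 ✓; ∠BAJ = 65.50° ✓; |AJ| = 22.80 ✓; ∠AJL = 77.60° ✓; |JL| = 12.90 ✓; ∠(JL, LZ) = 90.00° ✓; |LZ| = 10.20 ✓; ∠LZG = 56.40° ✓; |ZG| = 8.700 ✓; ∠(ZG, GS) = 90.00° ✓; |GS| = 31.60 ✗.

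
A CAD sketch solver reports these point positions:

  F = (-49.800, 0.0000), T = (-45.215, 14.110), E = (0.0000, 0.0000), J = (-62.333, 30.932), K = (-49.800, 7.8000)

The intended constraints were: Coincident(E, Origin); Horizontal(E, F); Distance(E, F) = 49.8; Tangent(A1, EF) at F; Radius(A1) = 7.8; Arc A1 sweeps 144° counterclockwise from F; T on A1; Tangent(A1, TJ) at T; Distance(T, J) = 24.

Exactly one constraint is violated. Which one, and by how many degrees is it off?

Tangent(A1, TJ) at T — off by 8.50°.

E = (0.00, 0.00) ✓; E.y = 0.00, F.y = 0.00 ✓; |EF| = 49.80 ✓; ∠(KF, FE) = 90.00° ✓; |KF| = 7.800 ✓; bearing(K→T) − bearing(K→F) = 144.0° ✓; |KT| = 7.800 ✓; ∠(KT, TJ) = 98.50° ✗; |TJ| = 24.00 ✓.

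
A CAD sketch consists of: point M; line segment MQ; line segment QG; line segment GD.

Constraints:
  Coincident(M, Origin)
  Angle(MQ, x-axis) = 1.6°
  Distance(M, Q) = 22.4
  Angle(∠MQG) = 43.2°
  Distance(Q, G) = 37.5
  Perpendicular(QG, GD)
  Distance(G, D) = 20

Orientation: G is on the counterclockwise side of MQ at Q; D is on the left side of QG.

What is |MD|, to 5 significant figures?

21.679

∠MQG = 43.2°, so QG runs at 1.6° + (180° − 43.2°) = 138.40° from the x-axis; with |QG| = 37.5, G = Q + 37.5·(cos 138.40°, sin 138.40°) = (-5.6512, 25.523). QG is perpendicular to GD; with |GD| = 20.0 on the left of QG, D = G + 20.0·(-0.66393, -0.74780) = (-18.930, 10.567). Then |MD| = |D − M| = 21.679.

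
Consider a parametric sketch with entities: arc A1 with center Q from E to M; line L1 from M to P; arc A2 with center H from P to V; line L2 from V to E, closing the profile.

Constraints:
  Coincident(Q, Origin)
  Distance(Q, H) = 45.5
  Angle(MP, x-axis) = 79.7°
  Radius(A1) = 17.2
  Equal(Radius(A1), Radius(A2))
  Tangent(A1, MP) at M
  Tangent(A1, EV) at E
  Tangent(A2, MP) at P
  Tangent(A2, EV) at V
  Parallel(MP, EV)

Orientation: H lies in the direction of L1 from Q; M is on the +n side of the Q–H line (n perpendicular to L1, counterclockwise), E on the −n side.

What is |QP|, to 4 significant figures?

48.64

Tangency of A1 to both parallel lines with radius 17.2 puts M and E at Q ± 17.2·n: M = (-16.92, 3.075), E = (16.92, -3.075). Equal radii place P and V the same way about H: P = H + 17.2·n = (-8.787, 47.84), V = H − 17.2·n = (25.06, 41.69). Then |QP| = |P − Q| = 48.64.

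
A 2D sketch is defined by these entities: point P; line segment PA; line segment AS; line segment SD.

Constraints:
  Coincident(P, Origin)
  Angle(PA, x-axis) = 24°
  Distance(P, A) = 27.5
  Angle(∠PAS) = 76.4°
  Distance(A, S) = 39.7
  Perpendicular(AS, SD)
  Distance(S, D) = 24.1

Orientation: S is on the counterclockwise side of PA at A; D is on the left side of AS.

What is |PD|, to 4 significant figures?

33.34

P is at the origin; PA runs at 24.0° with length 27.5, so A = 27.5·(cos 24.0°, sin 24.0°) = (25.12, 11.19). ∠PAS = 76.4°, so AS runs at 24.0° + (180° − 76.4°) = 127.6° from the x-axis; with |AS| = 39.7, S = A + 39.7·(cos 127.6°, sin 127.6°) = (0.8997, 42.64). The perpendicularity gives SD at right angles to AS; with |SD| = 24.1 on the left of AS, D = S + 24.1·(-0.7923, -0.6101) = (-18.19, 27.93). Then |PD| = |D − P| = 33.34.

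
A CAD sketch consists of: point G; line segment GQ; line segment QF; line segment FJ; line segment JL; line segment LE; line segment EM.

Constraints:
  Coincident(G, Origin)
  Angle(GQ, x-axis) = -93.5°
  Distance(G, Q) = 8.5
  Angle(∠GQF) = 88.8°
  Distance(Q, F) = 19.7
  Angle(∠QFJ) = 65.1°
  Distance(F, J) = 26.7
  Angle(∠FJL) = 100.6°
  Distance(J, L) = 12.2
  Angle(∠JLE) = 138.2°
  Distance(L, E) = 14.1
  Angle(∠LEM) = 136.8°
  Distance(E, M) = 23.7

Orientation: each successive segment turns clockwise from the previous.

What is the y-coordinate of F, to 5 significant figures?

-6.8700

G is at the origin; GQ runs at -93.5° with length 8.5, so Q = (-0.51891, -8.4841). ∠GQF = 88.8° gives QF at 175.30° from the x-axis; with |QF| = 19.7, F = (-20.153, -6.8700). So F.y = -6.8700.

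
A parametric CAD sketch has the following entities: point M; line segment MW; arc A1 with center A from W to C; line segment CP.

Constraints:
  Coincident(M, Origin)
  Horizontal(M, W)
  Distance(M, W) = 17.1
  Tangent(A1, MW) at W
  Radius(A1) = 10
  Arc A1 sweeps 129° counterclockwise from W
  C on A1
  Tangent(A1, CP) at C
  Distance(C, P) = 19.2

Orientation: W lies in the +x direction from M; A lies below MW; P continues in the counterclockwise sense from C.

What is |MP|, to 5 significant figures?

37.852

On A1, W sits at bearing 90° from A; a 129° counterclockwise sweep puts C at bearing 219°, so C = A + 10.0·(cos 219°, sin 219°) = (9.3285, -16.293). The tangent condition forces AC to be normal to CP, so CP runs along (−sin 219°, cos 219°); with |CP| = 19.2, P = (21.411, -31.214). Then |MP| = |P − M| = 37.852.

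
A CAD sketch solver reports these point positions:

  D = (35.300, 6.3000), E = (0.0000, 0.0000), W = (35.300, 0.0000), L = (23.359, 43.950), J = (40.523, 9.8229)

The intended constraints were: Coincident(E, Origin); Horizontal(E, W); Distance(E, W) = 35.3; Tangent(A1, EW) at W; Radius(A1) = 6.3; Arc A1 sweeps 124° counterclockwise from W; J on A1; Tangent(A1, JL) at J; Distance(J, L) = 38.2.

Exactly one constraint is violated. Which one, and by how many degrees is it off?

Tangent(A1, JL) at J — off by 7.30°.

E = (0.00, 0.00) ✓; E.y = 0.00, W.y = 0.00 ✓; |EW| = 35.30 ✓; ∠(DW, WE) = 90.00° ✓; |DW| = 6.300 ✓; bearing(D→J) − bearing(D→W) = 124.0° ✓; |DJ| = 6.300 ✓; ∠(DJ, JL) = 97.30° ✗; |JL| = 38.20 ✓.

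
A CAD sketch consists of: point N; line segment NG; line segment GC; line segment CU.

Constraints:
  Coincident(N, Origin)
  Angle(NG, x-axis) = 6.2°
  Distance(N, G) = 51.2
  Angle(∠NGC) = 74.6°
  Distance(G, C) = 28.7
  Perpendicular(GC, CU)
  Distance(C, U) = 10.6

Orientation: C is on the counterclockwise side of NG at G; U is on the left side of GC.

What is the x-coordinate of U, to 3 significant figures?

30.5

∠NGC = 74.6°, so GC runs at 6.2° + (180° − 74.6°) = 112° from the x-axis; with |GC| = 28.7, C = G + 28.7·(cos 112°, sin 112°) = (40.3, 32.2). GC is perpendicular to CU; with |CU| = 10.6 on the left of GC, U = C + 10.6·(-0.930, -0.368) = (30.5, 28.3). So U.x = 30.5.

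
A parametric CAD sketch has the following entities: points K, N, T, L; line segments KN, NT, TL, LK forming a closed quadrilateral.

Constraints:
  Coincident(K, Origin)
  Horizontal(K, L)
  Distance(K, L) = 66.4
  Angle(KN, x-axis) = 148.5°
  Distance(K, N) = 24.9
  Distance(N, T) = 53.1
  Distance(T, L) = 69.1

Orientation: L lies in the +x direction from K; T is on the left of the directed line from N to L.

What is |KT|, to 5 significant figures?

52.180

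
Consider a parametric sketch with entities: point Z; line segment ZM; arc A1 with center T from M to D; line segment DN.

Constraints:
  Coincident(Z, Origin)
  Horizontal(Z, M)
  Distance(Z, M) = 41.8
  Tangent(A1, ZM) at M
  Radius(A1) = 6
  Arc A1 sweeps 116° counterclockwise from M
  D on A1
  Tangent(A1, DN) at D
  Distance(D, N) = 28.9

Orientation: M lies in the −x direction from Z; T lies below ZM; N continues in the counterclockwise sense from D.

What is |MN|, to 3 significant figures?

35.4

On A1, M sits at bearing 90° from T; a 116° counterclockwise sweep puts D at bearing 206°, so D = T + 6.0·(cos 206°, sin 206°) = (-47.2, -8.63). The tangent condition forces TD to be normal to DN, so DN runs along (−sin 206°, cos 206°); with |DN| = 28.9, N = (-34.5, -34.6). Then |MN| = |N − M| = 35.4.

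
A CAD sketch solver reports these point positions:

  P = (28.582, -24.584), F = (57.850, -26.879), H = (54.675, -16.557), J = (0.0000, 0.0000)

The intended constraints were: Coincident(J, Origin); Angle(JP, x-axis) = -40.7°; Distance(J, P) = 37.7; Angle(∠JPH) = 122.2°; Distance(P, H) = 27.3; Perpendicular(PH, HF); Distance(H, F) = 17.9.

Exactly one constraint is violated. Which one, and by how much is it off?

Distance(H, F) = 17.9 — off by 7.10.

J = (0.00, 0.00) ✓; JP at -40.70° ✓; |JP| = 37.70 ✓; ∠JPH = 122.2° ✓; |PH| = 27.30 ✓; ∠(PH, HF) = 90.00° ✓; |HF| = 10.80 ✗.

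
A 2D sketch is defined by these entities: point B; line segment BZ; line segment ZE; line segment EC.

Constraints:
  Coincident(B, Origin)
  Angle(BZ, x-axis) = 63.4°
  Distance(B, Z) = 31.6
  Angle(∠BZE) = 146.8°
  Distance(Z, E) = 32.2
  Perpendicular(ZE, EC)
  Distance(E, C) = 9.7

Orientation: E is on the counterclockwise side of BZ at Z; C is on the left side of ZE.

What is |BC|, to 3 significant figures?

59.1

B is at the origin; BZ runs at 63.4° with length 31.6, so Z = 31.6·(cos 63.4°, sin 63.4°) = (14.1, 28.3). ∠BZE = 146.8°, so ZE runs at 63.4° + (180° − 146.8°) = 96.6° from the x-axis; with |ZE| = 32.2, E = Z + 32.2·(cos 96.6°, sin 96.6°) = (10.4, 60.2). ZE is perpendicular to EC; with |EC| = 9.7 on the left of ZE, C = E + 9.7·(-0.993, -0.115) = (0.812, 59.1). Then |BC| = |C − B| = 59.1.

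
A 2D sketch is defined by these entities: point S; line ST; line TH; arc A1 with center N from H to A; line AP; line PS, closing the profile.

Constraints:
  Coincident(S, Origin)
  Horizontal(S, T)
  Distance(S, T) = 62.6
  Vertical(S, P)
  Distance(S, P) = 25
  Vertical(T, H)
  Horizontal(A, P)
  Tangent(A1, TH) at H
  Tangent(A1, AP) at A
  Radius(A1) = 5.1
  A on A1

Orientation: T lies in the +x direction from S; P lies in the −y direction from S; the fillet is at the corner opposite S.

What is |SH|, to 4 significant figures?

65.69

S is at the origin; ST is horizontal with |ST| = 62.6 and T on the +x side, so T = (62.60, 0.000). SP is vertical with |SP| = 25.0 and P on the −y side, so P = (0.000, -25.00). The virtual corner opposite S is at (62.60, -25.00). A1 meets TH tangentially, so NH is at right angles to TH and A1 meets AP tangentially, so NA is at right angles to AP, with radius 5.1, so the center N sits 5.1 in from both sides at N = (57.50, -19.90). That places the tangent points at H = (62.60, -19.90) on TH and A = (57.50, -25.00) on AP. Then |SH| = |H − S| = 65.69.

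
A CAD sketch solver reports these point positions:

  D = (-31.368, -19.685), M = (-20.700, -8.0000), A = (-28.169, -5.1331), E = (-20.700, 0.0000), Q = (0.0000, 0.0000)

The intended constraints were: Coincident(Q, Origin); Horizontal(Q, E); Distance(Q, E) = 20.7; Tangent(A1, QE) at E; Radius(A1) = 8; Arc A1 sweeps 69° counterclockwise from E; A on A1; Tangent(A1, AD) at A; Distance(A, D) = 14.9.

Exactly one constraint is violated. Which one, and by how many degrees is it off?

Tangent(A1, AD) at A — off by 8.60°.

Q = (0.00, 0.00) ✓; Q.y = 0.00, E.y = 0.00 ✓; |QE| = 20.70 ✓; ∠(ME, EQ) = 90.00° ✓; |ME| = 8.000 ✓; bearing(M→A) − bearing(M→E) = 69.00° ✓; |MA| = 8.000 ✓; ∠(MA, AD) = 81.40° ✗; |AD| = 14.90 ✓.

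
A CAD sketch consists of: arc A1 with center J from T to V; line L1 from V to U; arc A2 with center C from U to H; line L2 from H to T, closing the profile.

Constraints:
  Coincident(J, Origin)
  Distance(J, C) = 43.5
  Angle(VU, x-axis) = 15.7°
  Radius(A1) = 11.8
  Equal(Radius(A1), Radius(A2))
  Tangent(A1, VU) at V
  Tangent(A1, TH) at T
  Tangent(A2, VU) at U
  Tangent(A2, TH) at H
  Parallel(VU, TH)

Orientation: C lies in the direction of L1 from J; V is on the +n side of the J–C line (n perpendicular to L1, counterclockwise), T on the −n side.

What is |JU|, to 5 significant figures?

45.072

The slot axis is L1's direction at 15.7°, so u = (cos 15.7°, sin 15.7°) = (0.96269, 0.27060) and n = (−sin 15.7°, cos 15.7°) = (-0.27060, 0.96269). J is at the origin and C lies 43.5 along u from J, so C = 43.5·u = (41.877, 11.771). Tangency of A1 to both parallel lines with radius 11.8 puts V and T at J ± 11.8·n: V = (-3.1931, 11.360), T = (3.1931, -11.360). Equal radii place U and H the same way about C: U = C + 11.8·n = (38.684, 23.131), H = C − 11.8·n = (45.070, 0.41136). Then |JU| = |U − J| = 45.072.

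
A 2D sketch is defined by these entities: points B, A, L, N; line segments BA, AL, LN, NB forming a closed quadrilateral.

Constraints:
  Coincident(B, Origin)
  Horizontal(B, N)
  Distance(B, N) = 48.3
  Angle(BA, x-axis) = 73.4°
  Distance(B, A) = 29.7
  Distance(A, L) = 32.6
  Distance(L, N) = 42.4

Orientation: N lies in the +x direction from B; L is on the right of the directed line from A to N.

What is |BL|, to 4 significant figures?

7.317

Checks: |AL| = 32.60 ✓; |LN| = 42.40 ✓.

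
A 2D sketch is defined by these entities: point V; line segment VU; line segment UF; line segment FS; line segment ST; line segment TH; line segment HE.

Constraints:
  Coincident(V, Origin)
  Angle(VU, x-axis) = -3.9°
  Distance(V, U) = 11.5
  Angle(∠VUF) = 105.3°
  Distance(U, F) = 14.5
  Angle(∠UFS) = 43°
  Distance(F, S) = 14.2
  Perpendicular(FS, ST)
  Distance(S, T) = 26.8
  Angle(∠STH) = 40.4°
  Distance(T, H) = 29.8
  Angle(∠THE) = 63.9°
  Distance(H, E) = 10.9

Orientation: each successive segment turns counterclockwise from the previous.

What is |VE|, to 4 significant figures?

15.14

V is at the origin; VU runs at -3.9° with length 11.5, so U = (11.47, -0.7822). ∠VUF = 105.3° gives UF at 70.80° from the x-axis; with |UF| = 14.5, F = (16.24, 12.91). ∠UFS = 43.0° gives FS at -152.2° from the x-axis; with |FS| = 14.2, S = (3.681, 6.289). The perpendicularity gives ST at right angles to FS, so ST runs at -62.20°; with |ST| = 26.8, T = (16.18, -17.42). ∠STH = 40.4° gives TH at 77.40° from the x-axis; with |TH| = 29.8, H = (22.68, 11.66). ∠THE = 63.9° gives HE at -166.5° from the x-axis; with |HE| = 10.9, E = (12.08, 9.120). Then |VE| = |E − V| = 15.14.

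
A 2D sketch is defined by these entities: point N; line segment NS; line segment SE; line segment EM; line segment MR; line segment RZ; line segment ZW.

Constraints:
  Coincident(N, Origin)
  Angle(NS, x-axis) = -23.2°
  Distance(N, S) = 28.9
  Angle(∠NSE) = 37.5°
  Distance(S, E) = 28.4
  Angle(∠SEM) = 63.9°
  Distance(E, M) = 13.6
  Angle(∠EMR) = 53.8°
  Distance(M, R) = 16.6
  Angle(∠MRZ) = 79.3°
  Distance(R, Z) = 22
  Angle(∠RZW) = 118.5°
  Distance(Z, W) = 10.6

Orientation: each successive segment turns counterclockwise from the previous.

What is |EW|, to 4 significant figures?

14.97

N is at the origin; NS runs at -23.2° with length 28.9, so S = (26.56, -11.38). ∠NSE = 37.5° gives SE at 119.3° from the x-axis; with |SE| = 28.4, E = (12.66, 13.38). ∠SEM = 63.9° gives EM at -124.6° from the x-axis; with |EM| = 13.6, M = (4.942, 2.187). ∠EMR = 53.8° gives MR at 1.600° from the x-axis; with |MR| = 16.6, R = (21.54, 2.651). ∠MRZ = 79.3° gives RZ at 102.3° from the x-axis; with |RZ| = 22.0, Z = (16.85, 24.15). ∠RZW = 118.5° gives ZW at 163.8° from the x-axis; with |ZW| = 10.6, W = (6.670, 27.10). Then |EW| = |W − E| = 14.97.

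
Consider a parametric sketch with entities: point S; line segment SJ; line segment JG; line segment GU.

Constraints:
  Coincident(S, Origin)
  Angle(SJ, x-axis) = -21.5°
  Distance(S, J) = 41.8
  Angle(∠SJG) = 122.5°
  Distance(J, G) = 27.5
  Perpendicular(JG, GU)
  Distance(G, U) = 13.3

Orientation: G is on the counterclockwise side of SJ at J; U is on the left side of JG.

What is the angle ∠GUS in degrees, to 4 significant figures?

113.7°

∠SJG = 122.5°, so JG runs at -21.5° + (180° − 122.5°) = 36.00° from the x-axis; with |JG| = 27.5, G = J + 27.5·(cos 36.00°, sin 36.00°) = (61.14, 0.8443). JG is perpendicular to GU; with |GU| = 13.3 on the left of JG, U = G + 13.3·(-0.5878, 0.8090) = (53.32, 11.60). Then cos ∠GUS = UG·US / (|UG||US|), giving 113.7°.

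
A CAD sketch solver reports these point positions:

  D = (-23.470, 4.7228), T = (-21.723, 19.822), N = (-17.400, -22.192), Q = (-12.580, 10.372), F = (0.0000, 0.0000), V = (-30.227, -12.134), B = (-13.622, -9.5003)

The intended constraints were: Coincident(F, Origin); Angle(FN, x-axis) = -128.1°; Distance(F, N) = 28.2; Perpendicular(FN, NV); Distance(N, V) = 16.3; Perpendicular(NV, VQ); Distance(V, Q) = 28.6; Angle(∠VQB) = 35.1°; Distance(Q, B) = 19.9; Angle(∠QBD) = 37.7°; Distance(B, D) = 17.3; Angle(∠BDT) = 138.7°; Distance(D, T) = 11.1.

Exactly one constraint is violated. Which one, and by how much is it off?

Distance(D, T) = 11.1 — off by 4.10.

F = (0.00, 0.00) ✓; FN at -128.1° ✓; |FN| = 28.20 ✓; ∠(FN, NV) = 90.00° ✓; |NV| = 16.30 ✓; ∠(NV, VQ) = 90.00° ✓; |VQ| = 28.60 ✓; ∠VQB = 35.10° ✓; |QB| = 19.90 ✓; ∠QBD = 37.70° ✓; |BD| = 17.30 ✓; ∠BDT = 138.7° ✓; |DT| = 15.20 ✗.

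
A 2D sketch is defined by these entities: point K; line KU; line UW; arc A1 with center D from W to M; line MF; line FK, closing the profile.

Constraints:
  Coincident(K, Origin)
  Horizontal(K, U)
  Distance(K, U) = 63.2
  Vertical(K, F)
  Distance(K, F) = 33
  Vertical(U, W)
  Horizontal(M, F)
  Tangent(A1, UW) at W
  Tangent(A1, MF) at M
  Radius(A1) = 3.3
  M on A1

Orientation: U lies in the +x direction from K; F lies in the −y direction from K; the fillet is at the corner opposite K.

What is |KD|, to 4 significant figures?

66.86

KF is vertical with |KF| = 33.0 and F on the −y side, so F = (0.000, -33.00). The virtual corner opposite K is at (63.20, -33.00). A1 meets UW tangentially, so DW is at right angles to UW and A1 meets MF tangentially, so DM is at right angles to MF, with radius 3.3, so the center D sits 3.3 in from both sides at D = (59.90, -29.70). Then |KD| = |D − K| = 66.86.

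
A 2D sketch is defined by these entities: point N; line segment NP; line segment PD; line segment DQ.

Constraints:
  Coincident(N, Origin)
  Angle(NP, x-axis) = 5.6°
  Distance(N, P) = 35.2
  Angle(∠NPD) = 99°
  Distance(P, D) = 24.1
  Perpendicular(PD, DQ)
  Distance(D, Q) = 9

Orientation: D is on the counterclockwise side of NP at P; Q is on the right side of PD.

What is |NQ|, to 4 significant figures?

52.84

∠NPD = 99.0°, so PD runs at 5.6° + (180° − 99.0°) = 86.60° from the x-axis; with |PD| = 24.1, D = P + 24.1·(cos 86.60°, sin 86.60°) = (36.46, 27.49). The perpendicularity gives DQ at right angles to PD; with |DQ| = 9.0 on the right of PD, Q = D + 9.0·(0.9982, -0.05931) = (45.45, 26.96). Then |NQ| = |Q − N| = 52.84.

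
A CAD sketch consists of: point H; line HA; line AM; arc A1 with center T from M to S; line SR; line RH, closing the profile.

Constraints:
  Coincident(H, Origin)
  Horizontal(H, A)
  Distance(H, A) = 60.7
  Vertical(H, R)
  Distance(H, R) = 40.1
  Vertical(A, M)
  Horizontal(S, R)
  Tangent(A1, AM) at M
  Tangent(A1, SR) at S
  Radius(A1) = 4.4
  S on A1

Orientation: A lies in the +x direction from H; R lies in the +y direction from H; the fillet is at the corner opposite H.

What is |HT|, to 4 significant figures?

66.66

HR is vertical with |HR| = 40.1 and R on the +y side, so R = (0.000, 40.10). The virtual corner opposite H is at (60.70, 40.10). Since A1 is tangent to AM there, TM ⟂ AM and since A1 is tangent to SR there, TS ⟂ SR, with radius 4.4, so the center T sits 4.4 in from both sides at T = (56.30, 35.70). Then |HT| = |T − H| = 66.66.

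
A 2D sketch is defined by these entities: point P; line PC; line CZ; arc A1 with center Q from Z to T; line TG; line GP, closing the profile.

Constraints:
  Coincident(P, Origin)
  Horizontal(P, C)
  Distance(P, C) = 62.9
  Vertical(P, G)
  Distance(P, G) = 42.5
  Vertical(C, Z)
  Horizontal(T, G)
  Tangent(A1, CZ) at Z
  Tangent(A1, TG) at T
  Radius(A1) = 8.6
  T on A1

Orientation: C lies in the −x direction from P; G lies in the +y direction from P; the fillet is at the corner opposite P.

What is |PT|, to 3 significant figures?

69.0

The virtual corner opposite P is at (-62.9, 42.5). Tangency of A1 to CZ means the radius QZ is perpendicular to CZ and A1 meets TG tangentially, so QT is at right angles to TG, with radius 8.6, so the center Q sits 8.6 in from both sides at Q = (-54.3, 33.9). That places the tangent points at Z = (-62.9, 33.9) on CZ and T = (-54.3, 42.5) on TG. Then |PT| = |T − P| = 69.0.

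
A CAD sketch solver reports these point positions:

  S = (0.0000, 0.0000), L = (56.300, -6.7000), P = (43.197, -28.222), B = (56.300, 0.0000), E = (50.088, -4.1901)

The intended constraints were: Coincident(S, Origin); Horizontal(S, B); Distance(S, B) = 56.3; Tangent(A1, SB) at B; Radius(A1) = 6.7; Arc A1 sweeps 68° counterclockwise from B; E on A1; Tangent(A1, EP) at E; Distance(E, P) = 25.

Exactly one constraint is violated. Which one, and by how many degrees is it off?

Tangent(A1, EP) at E — off by 6.00°.

S = (0.00, 0.00) ✓; S.y = 0.00, B.y = 0.00 ✓; |SB| = 56.30 ✓; ∠(LB, BS) = 90.00° ✓; |LB| = 6.700 ✓; bearing(L→E) − bearing(L→B) = 68.00° ✓; |LE| = 6.700 ✓; ∠(LE, EP) = 84.00° ✗; |EP| = 25.00 ✓.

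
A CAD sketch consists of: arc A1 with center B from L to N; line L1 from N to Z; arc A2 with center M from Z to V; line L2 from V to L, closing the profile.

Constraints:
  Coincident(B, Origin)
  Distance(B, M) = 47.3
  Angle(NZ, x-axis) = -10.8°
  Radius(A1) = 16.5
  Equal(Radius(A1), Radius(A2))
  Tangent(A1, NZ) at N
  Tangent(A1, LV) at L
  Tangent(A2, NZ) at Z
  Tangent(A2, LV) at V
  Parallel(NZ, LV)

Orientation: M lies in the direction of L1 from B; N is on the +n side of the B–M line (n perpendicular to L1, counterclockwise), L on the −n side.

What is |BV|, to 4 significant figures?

50.10

The slot axis is L1's direction at -10.8°, so u = (cos -10.8°, sin -10.8°) = (0.9823, -0.1874) and n = (−sin -10.8°, cos -10.8°) = (0.1874, 0.9823). B is at the origin and M lies 47.3 along u from B, so M = 47.3·u = (46.46, -8.863). Tangency of A1 to both parallel lines with radius 16.5 puts N and L at B ± 16.5·n: N = (3.092, 16.21), L = (-3.092, -16.21). Equal radii place Z and V the same way about M: Z = M + 16.5·n = (49.55, 7.345), V = M − 16.5·n = (43.37, -25.07). Then |BV| = |V − B| = 50.10.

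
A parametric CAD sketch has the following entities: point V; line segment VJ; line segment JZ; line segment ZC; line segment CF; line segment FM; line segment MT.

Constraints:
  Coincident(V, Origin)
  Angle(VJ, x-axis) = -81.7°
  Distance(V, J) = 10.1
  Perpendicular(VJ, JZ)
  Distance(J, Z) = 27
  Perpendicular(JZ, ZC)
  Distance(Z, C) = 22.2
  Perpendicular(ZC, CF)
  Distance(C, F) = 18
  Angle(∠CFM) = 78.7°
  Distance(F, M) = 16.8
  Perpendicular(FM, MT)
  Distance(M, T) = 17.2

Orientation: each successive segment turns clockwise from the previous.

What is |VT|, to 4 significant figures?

29.18

V is at the origin; VJ runs at -81.7° with length 10.1, so J = (1.458, -9.994). The perpendicularity gives JZ at right angles to VJ, so JZ runs at -171.7°; with |JZ| = 27.0, Z = (-25.26, -13.89). JZ is perpendicular to ZC, so ZC runs at 98.30°; with |ZC| = 22.2, C = (-28.46, 8.076). The perpendicularity gives CF at right angles to ZC, so CF runs at 8.300°; with |CF| = 18.0, F = (-10.65, 10.67). ∠CFM = 78.7° gives FM at -93.00° from the x-axis; with |FM| = 16.8, M = (-11.53, -6.103). The perpendicularity gives MT at right angles to FM, so MT runs at 177.0°; with |MT| = 17.2, T = (-28.71, -5.203). Then |VT| = |T − V| = 29.18.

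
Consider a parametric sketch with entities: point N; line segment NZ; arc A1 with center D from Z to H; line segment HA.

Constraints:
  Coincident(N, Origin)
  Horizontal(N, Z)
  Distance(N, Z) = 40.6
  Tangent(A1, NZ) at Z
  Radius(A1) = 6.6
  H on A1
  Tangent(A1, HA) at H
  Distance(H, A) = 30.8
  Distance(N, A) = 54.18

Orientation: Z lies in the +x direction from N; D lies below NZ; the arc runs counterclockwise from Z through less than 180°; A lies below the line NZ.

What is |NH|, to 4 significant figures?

34.90

N is at the origin; N and Z share the same y with |NZ| = 40.6 and Z on the +x side, so Z = (40.60, 0.000). The tangent condition forces DZ to be normal to NZ, so D = Z + (0, -6.6) = (40.60, -6.600). Since DH ⟂ HA (tangency), |DA| = √(6.6² + 30.8²) = 31.50 regardless of where H sits on A1. So A lies on both circle(N, 54.18) and circle(D, 31.50); the below-NZ intersection is A = (38.59, -38.03). H is the foot of the tangent from A: H = (34.07, -7.567).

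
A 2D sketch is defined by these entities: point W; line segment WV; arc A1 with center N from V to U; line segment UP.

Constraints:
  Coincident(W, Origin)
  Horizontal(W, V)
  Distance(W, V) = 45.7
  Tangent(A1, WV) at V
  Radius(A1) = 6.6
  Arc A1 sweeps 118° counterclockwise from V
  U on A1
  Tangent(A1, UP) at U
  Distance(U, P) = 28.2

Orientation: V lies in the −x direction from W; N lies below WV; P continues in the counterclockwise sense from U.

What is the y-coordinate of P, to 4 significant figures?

-34.60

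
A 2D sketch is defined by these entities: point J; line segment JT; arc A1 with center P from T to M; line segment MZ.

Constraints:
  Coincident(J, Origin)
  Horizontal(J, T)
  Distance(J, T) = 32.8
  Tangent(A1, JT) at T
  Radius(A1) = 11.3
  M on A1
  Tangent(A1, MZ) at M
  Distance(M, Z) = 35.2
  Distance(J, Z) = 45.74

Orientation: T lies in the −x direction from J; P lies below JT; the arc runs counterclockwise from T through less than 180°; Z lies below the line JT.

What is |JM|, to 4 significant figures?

44.94

Checks: |PM| = 11.30 ✓; ∠(PM, MZ) = 90.00° ✓; |MZ| = 35.20 ✓; |JZ| = 45.74 ✓.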